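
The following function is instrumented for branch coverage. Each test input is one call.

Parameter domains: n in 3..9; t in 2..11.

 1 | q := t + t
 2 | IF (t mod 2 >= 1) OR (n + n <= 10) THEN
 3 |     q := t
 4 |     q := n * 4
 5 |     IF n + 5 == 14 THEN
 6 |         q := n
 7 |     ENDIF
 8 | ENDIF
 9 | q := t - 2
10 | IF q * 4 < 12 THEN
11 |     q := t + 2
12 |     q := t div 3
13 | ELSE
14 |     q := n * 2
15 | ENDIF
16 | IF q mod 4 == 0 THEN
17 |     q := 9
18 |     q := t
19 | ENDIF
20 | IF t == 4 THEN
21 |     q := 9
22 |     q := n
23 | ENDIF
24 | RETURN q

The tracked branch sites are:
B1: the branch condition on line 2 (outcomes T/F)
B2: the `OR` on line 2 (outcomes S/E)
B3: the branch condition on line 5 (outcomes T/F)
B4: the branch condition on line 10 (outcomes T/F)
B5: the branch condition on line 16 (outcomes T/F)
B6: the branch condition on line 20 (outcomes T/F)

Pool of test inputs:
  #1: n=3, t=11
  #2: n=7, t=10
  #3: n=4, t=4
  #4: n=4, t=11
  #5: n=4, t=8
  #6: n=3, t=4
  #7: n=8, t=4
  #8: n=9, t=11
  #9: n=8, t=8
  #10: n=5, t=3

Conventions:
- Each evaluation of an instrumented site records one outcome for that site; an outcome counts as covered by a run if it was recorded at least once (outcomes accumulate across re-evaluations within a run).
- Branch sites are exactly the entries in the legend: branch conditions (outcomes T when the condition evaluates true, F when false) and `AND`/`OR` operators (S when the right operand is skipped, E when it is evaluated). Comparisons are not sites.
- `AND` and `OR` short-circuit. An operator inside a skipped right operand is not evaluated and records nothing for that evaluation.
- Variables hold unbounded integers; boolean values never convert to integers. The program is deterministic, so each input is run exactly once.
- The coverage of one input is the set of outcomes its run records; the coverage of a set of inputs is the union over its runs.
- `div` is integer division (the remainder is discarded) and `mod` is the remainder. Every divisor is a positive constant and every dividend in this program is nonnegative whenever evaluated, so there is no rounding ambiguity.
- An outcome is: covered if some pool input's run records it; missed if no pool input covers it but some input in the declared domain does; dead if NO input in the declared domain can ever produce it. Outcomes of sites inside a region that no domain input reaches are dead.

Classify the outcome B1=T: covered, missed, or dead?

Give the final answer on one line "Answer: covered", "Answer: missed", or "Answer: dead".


B1=T is recorded by pool input(s) 1, 3, 4, 5, 6, 8, 10 -> covered
Answer: covered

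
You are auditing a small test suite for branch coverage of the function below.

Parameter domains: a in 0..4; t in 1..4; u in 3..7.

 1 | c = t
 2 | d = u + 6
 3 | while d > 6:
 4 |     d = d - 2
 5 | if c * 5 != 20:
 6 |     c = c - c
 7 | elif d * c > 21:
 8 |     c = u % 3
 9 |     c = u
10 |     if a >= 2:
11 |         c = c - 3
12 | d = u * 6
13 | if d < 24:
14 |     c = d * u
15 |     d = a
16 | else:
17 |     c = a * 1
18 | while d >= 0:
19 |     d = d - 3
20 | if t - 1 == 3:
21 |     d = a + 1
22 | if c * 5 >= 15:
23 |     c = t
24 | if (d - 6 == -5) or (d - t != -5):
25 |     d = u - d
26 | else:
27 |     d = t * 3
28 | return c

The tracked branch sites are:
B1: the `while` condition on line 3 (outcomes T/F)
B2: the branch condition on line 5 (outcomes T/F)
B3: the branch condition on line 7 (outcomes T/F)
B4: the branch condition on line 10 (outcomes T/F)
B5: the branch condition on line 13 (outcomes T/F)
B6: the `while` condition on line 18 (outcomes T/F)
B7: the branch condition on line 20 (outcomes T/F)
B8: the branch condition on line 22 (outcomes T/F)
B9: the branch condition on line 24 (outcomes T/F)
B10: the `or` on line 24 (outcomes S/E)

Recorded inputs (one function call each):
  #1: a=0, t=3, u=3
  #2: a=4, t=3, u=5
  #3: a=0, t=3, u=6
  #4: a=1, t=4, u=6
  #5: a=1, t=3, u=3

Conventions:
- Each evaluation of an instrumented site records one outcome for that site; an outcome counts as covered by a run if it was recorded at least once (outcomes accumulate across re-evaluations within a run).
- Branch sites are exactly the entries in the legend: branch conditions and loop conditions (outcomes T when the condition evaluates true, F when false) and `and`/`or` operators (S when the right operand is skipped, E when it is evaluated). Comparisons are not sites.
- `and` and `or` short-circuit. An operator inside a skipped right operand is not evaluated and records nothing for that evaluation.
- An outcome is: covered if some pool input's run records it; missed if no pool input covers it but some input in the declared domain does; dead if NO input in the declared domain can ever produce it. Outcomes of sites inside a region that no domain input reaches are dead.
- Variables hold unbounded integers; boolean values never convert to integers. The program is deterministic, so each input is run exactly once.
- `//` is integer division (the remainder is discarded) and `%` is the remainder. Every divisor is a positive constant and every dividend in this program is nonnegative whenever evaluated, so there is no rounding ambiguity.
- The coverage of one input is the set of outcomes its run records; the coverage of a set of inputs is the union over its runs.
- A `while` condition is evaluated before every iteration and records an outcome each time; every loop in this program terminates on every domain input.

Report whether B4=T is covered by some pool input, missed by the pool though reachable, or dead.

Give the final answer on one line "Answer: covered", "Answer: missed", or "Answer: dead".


no pool input records B4=T
but domain input (a=2, t=4, u=4) does record it -> reachable, so missed
Answer: missed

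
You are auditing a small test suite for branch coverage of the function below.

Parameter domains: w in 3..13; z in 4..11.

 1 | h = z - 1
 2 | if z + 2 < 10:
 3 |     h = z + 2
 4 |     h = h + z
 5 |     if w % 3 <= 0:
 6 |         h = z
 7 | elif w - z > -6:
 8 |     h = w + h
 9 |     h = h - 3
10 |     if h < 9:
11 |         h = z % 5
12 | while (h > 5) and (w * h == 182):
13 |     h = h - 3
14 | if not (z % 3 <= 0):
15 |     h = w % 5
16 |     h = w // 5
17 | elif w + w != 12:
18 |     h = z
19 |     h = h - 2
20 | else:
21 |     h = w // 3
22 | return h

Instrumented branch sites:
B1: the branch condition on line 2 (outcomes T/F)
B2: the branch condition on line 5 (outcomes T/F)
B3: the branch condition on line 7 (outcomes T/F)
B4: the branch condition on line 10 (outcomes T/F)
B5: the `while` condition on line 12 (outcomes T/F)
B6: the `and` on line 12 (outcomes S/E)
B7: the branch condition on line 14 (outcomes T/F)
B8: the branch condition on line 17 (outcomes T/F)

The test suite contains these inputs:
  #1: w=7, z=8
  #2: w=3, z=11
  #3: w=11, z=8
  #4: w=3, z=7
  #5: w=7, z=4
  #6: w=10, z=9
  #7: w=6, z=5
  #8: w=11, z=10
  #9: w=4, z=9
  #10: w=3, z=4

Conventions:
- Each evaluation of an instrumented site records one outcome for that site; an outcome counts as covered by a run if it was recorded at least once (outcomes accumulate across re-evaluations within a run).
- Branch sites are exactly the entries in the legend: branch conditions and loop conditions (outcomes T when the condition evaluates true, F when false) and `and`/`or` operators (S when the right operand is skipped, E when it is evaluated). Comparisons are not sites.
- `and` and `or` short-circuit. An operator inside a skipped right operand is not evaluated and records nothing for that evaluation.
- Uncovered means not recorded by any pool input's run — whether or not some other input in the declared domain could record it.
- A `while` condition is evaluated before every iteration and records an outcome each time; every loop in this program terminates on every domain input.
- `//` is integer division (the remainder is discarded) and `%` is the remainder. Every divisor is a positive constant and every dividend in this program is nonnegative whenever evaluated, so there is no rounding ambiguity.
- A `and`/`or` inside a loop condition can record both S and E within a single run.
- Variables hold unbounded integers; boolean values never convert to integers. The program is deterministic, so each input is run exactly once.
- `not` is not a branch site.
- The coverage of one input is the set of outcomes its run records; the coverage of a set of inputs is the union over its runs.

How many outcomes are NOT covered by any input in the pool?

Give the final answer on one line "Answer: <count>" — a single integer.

test 1 (w=7, z=8) fires B1->F, B3->T, B4->F, B6->E, B5->F, B7->T; hits B1=F, B3=T, B4=F, B5=F, B6=E, B7=T
test 2 (w=3, z=11) fires B1->F, B3->F, B6->E, B5->F, B7->T; hits B1=F, B3=F, B5=F, B6=E, B7=T
test 3 (w=11, z=8) fires B1->F, B3->T, B4->F, B6->E, B5->F, B7->T; hits B1=F, B3=T, B4=F, B5=F, B6=E, B7=T
test 4 (w=3, z=7) fires B1->T, B2->T, B6->E, B5->F, B7->T; hits B1=T, B2=T, B5=F, B6=E, B7=T
test 5 (w=7, z=4) fires B1->T, B2->F, B6->E, B5->F, B7->T; hits B1=T, B2=F, B5=F, B6=E, B7=T
test 6 (w=10, z=9) fires B1->F, B3->T, B4->F, B6->E, B5->F, B7->F, B8->T; hits B1=F, B3=T, B4=F, B5=F, B6=E, B7=F, B8=T
test 7 (w=6, z=5) fires B1->T, B2->T, B6->S, B5->F, B7->T; hits B1=T, B2=T, B5=F, B6=S, B7=T
test 8 (w=11, z=10) fires B1->F, B3->T, B4->F, B6->E, B5->F, B7->T; hits B1=F, B3=T, B4=F, B5=F, B6=E, B7=T
test 9 (w=4, z=9) fires B1->F, B3->T, B4->F, B6->E, B5->F, B7->F, B8->T; hits B1=F, B3=T, B4=F, B5=F, B6=E, B7=F, B8=T
test 10 (w=3, z=4) fires B1->T, B2->T, B6->S, B5->F, B7->T; hits B1=T, B2=T, B5=F, B6=S, B7=T
union over the pool: B1=T, B1=F, B2=T, B2=F, B3=T, B3=F, B4=F, B5=F, B6=S, B6=E, B7=T, B7=F, B8=T
uncovered (3 of 16): B4=T, B5=T, B8=F

Answer: 3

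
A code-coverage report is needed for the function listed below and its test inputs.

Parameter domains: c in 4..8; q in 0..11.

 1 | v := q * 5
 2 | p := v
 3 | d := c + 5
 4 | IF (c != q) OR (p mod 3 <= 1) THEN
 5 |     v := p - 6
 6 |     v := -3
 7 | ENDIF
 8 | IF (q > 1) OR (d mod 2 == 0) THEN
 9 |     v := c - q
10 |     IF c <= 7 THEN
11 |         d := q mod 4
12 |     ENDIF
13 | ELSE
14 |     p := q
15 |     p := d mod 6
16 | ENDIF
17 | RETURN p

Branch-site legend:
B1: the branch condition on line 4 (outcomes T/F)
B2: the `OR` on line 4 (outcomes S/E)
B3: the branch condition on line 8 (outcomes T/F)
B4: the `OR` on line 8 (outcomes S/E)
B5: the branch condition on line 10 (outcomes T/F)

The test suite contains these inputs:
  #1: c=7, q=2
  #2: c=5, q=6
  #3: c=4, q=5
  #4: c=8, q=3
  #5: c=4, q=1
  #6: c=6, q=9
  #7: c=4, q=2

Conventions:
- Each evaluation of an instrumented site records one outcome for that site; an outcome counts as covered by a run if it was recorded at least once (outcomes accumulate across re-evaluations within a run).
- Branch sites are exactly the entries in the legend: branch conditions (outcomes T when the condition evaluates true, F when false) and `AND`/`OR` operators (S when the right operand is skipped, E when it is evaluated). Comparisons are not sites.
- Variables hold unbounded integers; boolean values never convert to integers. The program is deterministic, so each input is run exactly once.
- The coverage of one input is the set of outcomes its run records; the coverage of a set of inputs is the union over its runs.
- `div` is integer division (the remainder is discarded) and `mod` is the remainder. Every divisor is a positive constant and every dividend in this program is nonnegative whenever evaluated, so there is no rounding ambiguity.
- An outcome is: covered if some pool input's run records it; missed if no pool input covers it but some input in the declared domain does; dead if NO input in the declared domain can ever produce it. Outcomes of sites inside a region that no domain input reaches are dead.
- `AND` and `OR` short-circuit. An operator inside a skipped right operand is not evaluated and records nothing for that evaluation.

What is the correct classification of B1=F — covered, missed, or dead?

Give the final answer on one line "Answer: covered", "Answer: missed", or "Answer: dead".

no pool input records B1=F
but domain input (c=4, q=4) does record it -> reachable, so missed

Answer: missed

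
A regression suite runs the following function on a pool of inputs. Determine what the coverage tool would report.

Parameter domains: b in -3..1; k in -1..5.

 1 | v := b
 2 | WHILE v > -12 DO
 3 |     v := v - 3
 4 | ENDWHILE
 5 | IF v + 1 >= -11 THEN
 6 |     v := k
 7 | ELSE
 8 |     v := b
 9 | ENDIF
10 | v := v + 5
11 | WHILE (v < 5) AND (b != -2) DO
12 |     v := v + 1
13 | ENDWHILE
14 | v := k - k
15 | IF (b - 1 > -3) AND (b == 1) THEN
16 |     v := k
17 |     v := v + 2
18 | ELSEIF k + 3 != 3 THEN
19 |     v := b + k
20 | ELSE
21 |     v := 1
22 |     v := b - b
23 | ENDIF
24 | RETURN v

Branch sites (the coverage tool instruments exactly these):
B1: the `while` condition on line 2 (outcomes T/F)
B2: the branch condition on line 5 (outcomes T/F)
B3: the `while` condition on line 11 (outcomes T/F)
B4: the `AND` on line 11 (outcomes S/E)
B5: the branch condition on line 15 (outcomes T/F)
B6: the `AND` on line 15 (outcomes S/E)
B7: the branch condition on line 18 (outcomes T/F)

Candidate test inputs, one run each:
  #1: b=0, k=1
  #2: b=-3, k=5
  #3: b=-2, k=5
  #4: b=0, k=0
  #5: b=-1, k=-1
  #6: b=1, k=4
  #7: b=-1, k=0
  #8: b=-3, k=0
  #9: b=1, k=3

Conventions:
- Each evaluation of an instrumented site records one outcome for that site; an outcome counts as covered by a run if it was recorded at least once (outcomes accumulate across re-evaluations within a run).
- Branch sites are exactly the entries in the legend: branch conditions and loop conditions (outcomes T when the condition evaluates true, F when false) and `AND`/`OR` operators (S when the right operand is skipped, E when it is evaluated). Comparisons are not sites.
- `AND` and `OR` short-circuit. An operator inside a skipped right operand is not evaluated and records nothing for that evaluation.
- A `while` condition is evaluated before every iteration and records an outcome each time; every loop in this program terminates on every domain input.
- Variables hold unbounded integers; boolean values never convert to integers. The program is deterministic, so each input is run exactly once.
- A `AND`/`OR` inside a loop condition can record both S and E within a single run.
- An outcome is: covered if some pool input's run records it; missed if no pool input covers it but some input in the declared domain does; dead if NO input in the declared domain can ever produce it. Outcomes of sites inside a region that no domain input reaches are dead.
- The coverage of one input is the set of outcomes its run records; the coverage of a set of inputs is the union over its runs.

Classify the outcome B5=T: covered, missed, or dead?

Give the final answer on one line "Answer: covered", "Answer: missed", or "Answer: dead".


B5=T is recorded by pool input(s) 6, 9 -> covered
Answer: covered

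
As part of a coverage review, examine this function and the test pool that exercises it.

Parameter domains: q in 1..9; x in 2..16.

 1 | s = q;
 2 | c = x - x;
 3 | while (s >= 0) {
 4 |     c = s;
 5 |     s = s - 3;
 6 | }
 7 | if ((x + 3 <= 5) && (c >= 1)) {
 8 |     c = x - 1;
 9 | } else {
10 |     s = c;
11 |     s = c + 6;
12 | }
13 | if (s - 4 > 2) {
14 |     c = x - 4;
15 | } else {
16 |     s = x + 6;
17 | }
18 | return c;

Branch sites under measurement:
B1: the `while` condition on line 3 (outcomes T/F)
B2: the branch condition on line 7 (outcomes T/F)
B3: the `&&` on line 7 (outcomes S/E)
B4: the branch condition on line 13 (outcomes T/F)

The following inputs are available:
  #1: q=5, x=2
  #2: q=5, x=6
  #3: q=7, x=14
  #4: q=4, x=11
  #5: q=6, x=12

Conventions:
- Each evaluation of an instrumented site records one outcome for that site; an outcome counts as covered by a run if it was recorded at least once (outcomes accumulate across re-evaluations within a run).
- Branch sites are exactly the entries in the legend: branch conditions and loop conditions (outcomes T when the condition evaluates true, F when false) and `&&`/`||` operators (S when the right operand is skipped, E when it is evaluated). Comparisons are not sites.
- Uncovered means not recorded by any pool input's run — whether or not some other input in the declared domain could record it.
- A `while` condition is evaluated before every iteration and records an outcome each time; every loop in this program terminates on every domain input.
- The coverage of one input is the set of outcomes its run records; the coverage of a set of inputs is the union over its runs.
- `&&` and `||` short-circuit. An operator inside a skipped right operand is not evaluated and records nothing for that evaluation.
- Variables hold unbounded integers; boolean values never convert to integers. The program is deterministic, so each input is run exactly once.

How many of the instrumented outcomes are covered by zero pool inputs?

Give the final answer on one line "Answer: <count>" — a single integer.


input #1 (q=5, x=2): events B1->T, B1->T, B1->F, B3->E, B2->T, B4->F; covers B1=T, B1=F, B2=T, B3=E, B4=F
input #2 (q=5, x=6): events B1->T, B1->T, B1->F, B3->S, B2->F, B4->T; covers B1=T, B1=F, B2=F, B3=S, B4=T
input #3 (q=7, x=14): events B1->T, B1->T, B1->T, B1->F, B3->S, B2->F, B4->T; covers B1=T, B1=F, B2=F, B3=S, B4=T
input #4 (q=4, x=11): events B1->T, B1->T, B1->F, B3->S, B2->F, B4->T; covers B1=T, B1=F, B2=F, B3=S, B4=T
input #5 (q=6, x=12): events B1->T, B1->T, B1->T, B1->F, B3->S, B2->F, B4->F; covers B1=T, B1=F, B2=F, B3=S, B4=F
union over the pool: B1=T, B1=F, B2=T, B2=F, B3=S, B3=E, B4=T, B4=F
uncovered (0 of 8): none
Answer: 0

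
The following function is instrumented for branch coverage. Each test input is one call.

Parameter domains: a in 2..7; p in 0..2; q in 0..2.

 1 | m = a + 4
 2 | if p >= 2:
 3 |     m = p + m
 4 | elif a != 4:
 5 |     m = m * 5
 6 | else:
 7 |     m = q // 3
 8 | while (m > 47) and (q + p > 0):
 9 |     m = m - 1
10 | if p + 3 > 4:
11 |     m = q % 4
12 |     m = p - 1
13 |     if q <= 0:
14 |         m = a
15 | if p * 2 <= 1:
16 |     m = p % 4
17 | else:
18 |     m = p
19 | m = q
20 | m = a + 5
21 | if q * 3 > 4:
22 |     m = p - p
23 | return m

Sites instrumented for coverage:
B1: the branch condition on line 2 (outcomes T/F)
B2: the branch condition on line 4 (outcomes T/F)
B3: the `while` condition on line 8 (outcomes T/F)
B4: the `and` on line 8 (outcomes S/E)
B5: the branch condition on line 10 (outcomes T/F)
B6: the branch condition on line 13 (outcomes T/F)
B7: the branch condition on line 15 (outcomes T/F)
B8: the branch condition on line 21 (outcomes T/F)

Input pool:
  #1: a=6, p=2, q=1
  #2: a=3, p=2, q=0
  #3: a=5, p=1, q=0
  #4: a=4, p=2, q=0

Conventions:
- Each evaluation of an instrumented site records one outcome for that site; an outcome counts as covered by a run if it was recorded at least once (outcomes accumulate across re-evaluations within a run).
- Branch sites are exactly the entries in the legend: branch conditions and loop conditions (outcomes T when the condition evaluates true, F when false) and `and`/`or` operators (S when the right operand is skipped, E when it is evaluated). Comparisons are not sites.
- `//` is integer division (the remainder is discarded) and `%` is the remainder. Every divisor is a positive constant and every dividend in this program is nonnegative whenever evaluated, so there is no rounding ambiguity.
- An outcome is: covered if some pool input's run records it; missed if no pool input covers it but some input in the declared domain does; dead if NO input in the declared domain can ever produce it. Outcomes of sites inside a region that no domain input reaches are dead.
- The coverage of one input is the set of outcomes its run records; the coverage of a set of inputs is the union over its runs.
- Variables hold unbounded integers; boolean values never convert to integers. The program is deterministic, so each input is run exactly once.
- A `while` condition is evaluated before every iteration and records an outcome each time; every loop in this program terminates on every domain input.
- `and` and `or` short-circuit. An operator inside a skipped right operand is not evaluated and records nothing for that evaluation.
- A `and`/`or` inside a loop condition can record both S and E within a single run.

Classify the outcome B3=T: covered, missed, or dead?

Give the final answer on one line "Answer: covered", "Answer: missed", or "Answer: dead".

no pool input records B3=T
but domain input (a=6, p=0, q=1) does record it -> reachable, so missed

Answer: missed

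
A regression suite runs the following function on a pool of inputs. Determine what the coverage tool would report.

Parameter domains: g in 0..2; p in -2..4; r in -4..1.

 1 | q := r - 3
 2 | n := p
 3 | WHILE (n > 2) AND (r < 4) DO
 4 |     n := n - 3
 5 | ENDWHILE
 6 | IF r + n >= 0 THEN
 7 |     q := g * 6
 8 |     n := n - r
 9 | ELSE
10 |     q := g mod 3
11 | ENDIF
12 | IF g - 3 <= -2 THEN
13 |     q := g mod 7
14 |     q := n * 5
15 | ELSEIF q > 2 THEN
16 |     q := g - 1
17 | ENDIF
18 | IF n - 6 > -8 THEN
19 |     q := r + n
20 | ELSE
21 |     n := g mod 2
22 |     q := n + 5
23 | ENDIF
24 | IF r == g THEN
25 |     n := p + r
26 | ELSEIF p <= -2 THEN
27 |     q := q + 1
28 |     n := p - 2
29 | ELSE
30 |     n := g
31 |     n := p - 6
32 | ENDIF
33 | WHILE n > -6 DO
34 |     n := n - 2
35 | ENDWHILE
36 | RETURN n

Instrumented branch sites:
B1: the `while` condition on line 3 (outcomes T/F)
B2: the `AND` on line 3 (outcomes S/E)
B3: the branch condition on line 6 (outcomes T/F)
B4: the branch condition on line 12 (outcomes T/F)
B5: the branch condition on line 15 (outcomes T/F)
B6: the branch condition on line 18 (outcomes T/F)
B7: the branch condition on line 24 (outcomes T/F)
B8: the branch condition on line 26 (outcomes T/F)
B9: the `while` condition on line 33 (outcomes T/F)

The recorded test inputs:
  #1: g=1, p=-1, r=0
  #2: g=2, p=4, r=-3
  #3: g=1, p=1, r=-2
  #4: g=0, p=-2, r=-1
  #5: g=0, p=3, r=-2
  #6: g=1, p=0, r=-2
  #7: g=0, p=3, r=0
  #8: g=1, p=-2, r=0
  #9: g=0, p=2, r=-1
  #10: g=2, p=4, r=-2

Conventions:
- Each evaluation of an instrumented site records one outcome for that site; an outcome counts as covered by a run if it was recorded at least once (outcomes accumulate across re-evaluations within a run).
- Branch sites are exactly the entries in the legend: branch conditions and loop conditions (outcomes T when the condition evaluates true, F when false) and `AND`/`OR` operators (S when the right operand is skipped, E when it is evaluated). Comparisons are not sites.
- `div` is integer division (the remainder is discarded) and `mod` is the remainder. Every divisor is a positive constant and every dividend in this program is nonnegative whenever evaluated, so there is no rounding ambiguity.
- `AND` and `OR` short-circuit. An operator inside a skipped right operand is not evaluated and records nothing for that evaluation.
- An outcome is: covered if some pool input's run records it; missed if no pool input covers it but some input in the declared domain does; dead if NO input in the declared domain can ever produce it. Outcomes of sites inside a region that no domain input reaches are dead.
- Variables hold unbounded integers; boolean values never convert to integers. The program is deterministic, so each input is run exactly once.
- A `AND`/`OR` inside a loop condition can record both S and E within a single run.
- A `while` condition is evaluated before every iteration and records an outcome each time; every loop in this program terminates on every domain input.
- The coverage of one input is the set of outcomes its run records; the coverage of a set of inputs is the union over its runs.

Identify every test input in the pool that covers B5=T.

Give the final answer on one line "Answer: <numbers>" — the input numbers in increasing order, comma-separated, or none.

input #1 (g=1, p=-1, r=0): never hits B5=T
input #2 (g=2, p=4, r=-3): never hits B5=T
input #3 (g=1, p=1, r=-2): never hits B5=T
input #4 (g=0, p=-2, r=-1): never hits B5=T
input #5 (g=0, p=3, r=-2): never hits B5=T
input #6 (g=1, p=0, r=-2): never hits B5=T
input #7 (g=0, p=3, r=0): never hits B5=T
input #8 (g=1, p=-2, r=0): never hits B5=T
input #9 (g=0, p=2, r=-1): never hits B5=T
input #10 (g=2, p=4, r=-2): never hits B5=T

Answer: none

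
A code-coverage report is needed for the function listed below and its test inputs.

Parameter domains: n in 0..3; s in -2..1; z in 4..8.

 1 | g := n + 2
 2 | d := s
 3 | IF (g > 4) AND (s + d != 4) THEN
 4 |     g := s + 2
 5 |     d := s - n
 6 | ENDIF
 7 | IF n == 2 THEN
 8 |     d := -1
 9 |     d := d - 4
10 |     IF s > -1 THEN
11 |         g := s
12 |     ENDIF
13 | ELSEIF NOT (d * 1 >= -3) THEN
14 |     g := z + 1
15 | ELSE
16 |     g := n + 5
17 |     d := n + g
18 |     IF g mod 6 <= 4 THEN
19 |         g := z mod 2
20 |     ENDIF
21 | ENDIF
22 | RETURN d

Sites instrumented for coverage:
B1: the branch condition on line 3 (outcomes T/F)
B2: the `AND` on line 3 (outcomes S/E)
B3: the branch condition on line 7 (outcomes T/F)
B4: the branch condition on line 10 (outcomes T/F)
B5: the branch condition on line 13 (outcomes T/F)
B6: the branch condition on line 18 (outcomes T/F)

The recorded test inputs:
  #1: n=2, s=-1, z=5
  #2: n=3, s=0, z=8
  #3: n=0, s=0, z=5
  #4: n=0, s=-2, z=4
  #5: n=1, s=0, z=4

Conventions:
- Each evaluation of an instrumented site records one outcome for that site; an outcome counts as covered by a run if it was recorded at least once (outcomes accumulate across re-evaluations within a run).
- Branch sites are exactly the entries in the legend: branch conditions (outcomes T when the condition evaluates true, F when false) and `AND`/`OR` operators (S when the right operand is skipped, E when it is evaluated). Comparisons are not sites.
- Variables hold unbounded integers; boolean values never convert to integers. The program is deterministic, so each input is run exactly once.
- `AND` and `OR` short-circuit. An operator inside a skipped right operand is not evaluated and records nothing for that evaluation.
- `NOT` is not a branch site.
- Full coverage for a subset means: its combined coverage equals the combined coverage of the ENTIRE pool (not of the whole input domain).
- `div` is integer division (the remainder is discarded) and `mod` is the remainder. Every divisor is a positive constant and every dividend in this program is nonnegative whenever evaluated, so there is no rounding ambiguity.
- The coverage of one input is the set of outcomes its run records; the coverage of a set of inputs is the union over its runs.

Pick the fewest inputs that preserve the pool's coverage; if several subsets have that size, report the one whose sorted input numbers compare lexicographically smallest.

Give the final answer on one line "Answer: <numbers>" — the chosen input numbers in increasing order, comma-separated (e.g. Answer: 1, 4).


test 1 (n=2, s=-1, z=5) fires B2->S, B1->F, B3->T, B4->F; hits B1=F, B2=S, B3=T, B4=F
test 2 (n=3, s=0, z=8) fires B2->E, B1->T, B3->F, B5->F, B6->T; hits B1=T, B2=E, B3=F, B5=F, B6=T
test 3 (n=0, s=0, z=5) fires B2->S, B1->F, B3->F, B5->F, B6->F; hits B1=F, B2=S, B3=F, B5=F, B6=F
test 4 (n=0, s=-2, z=4) fires B2->S, B1->F, B3->F, B5->F, B6->F; hits B1=F, B2=S, B3=F, B5=F, B6=F
test 5 (n=1, s=0, z=4) fires B2->S, B1->F, B3->F, B5->F, B6->T; hits B1=F, B2=S, B3=F, B5=F, B6=T
together the pool reaches 10 outcomes: B1=T, B1=F, B2=S, B2=E, B3=T, B3=F, B4=F, B5=F, B6=T, B6=F
no size-1 subset reaches all 10 outcomes (best union: 5/10)
no size-2 subset reaches all 10 outcomes (best union: 9/10)
inputs {1, 2, 3} (size 3) cover everything; no size-3 subset with a lexicographically smaller index list covers all 10
Answer: 1, 2, 3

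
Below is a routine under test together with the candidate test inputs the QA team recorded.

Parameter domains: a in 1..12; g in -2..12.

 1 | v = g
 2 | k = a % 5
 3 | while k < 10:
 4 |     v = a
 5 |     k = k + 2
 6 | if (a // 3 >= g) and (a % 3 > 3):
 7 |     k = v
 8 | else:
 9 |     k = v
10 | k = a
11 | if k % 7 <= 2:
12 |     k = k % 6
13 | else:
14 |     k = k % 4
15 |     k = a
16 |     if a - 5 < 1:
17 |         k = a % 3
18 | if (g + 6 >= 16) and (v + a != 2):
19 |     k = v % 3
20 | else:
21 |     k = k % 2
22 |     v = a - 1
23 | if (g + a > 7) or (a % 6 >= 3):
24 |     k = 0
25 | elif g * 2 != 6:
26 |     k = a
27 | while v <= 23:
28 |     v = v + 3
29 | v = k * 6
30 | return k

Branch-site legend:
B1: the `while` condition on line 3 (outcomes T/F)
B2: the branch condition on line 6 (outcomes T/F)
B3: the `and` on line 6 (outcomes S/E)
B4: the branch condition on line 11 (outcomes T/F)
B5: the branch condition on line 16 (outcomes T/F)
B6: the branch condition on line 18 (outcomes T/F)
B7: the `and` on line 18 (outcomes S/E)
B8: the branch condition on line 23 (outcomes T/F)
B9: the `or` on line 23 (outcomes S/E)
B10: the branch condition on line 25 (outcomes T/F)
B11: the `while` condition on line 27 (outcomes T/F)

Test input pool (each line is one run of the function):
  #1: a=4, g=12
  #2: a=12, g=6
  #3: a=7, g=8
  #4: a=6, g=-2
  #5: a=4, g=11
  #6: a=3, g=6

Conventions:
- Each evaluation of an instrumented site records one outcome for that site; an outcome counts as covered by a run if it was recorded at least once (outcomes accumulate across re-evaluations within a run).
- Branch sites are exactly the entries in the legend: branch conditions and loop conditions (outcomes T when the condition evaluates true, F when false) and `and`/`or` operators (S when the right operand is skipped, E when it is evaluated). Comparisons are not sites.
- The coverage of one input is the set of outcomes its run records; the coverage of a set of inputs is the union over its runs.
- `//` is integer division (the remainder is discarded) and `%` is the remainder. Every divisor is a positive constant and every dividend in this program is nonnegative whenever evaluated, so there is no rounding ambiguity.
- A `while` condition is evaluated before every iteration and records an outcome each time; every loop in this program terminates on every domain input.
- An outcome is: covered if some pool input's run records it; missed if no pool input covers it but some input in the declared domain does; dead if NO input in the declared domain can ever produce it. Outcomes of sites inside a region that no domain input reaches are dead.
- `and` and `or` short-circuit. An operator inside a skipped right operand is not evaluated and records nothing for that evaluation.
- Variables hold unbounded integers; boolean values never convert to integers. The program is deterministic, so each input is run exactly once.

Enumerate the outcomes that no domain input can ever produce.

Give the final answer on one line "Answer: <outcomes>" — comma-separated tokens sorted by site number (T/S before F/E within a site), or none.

checking every outcome against all 180 domain inputs:
  B2=T: no domain input ever produces it -> dead
  reachable outcomes have witnesses, e.g. B1=T (e.g. a=1, g=-2), B1=F (e.g. a=1, g=-2), B2=F (e.g. a=1, g=-2), B3=S (e.g. a=1, g=1)

Answer: B2=T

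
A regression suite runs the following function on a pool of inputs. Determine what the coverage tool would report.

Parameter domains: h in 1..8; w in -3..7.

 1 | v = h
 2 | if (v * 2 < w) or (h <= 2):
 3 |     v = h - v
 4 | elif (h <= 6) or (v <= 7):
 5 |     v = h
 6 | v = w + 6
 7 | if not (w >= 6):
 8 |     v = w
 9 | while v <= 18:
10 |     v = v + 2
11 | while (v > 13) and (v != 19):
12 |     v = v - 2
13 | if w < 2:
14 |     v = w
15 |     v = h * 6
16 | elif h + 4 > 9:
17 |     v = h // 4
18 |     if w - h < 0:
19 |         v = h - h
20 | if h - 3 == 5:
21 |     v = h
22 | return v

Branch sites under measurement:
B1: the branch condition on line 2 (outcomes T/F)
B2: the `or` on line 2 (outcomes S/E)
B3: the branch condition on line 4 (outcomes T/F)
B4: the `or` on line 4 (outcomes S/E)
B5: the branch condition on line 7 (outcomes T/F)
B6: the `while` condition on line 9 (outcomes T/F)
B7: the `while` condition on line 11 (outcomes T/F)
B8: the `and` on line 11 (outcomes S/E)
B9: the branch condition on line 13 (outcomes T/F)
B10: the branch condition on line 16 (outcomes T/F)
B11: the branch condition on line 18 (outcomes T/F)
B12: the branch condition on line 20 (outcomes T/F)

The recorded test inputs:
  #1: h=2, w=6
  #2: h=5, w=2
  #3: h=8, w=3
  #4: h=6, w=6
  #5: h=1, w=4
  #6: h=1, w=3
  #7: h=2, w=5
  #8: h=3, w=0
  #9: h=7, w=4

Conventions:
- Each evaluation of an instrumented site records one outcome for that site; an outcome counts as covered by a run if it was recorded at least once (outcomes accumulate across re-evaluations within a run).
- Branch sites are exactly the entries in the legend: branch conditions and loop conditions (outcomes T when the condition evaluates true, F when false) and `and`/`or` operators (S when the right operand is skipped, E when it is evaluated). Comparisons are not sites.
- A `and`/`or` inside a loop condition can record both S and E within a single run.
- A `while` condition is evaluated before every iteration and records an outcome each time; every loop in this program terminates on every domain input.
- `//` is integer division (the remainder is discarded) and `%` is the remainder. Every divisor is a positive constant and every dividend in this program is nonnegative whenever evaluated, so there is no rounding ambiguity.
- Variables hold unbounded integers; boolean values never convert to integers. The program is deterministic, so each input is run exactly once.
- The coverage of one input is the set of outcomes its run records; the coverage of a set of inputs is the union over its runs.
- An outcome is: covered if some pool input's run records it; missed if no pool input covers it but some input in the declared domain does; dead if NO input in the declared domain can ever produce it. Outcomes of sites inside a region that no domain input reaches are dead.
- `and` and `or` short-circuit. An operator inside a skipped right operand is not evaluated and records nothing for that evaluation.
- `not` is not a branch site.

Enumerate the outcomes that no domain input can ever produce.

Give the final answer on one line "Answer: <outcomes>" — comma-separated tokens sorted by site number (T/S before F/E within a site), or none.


sweeping the full domain (88 inputs) for each outcome:
  reachable outcomes have witnesses, e.g. B1=T (e.g. h=1, w=-3), B1=F (e.g. h=3, w=-3), B2=S (e.g. h=1, w=3), B2=E (e.g. h=1, w=-3)
Answer: none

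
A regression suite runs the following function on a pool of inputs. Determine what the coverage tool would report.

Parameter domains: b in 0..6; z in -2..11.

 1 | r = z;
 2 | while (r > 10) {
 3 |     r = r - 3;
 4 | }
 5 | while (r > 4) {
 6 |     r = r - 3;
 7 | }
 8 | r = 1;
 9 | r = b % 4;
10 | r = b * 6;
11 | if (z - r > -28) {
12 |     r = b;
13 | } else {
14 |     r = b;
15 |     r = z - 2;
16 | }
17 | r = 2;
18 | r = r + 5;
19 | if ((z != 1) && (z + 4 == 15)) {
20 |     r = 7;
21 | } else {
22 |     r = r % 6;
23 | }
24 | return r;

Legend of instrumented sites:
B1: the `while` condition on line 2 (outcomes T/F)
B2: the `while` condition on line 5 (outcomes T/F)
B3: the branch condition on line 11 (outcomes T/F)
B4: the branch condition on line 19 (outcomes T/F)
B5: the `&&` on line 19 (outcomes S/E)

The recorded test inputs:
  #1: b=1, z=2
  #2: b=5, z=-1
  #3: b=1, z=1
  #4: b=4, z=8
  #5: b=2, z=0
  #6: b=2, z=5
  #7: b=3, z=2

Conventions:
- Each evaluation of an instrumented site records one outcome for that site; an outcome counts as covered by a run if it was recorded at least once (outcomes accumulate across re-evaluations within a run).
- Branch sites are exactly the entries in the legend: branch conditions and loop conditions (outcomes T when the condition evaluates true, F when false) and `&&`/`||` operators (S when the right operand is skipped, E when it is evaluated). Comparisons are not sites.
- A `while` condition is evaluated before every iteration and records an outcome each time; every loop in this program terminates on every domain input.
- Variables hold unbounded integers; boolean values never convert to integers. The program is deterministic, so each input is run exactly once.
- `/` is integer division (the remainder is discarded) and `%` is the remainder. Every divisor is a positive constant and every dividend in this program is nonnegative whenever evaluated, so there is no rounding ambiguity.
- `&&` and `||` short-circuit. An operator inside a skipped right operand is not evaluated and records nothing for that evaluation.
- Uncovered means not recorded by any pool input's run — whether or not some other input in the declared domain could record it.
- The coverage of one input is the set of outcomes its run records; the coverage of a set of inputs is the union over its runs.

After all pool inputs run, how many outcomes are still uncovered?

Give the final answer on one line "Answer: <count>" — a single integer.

#1 (b=1, z=2) -> B1->F, B2->F, B3->T, B5->E, B4->F; covered: B1=F, B2=F, B3=T, B4=F, B5=E
#2 (b=5, z=-1) -> B1->F, B2->F, B3->F, B5->E, B4->F; covered: B1=F, B2=F, B3=F, B4=F, B5=E
#3 (b=1, z=1) -> B1->F, B2->F, B3->T, B5->S, B4->F; covered: B1=F, B2=F, B3=T, B4=F, B5=S
#4 (b=4, z=8) -> B1->F, B2->T, B2->T, B2->F, B3->T, B5->E, B4->F; covered: B1=F, B2=T, B2=F, B3=T, B4=F, B5=E
#5 (b=2, z=0) -> B1->F, B2->F, B3->T, B5->E, B4->F; covered: B1=F, B2=F, B3=T, B4=F, B5=E
#6 (b=2, z=5) -> B1->F, B2->T, B2->F, B3->T, B5->E, B4->F; covered: B1=F, B2=T, B2=F, B3=T, B4=F, B5=E
#7 (b=3, z=2) -> B1->F, B2->F, B3->T, B5->E, B4->F; covered: B1=F, B2=F, B3=T, B4=F, B5=E
union over the pool: B1=F, B2=T, B2=F, B3=T, B3=F, B4=F, B5=S, B5=E
uncovered (2 of 10): B1=T, B4=T

Answer: 2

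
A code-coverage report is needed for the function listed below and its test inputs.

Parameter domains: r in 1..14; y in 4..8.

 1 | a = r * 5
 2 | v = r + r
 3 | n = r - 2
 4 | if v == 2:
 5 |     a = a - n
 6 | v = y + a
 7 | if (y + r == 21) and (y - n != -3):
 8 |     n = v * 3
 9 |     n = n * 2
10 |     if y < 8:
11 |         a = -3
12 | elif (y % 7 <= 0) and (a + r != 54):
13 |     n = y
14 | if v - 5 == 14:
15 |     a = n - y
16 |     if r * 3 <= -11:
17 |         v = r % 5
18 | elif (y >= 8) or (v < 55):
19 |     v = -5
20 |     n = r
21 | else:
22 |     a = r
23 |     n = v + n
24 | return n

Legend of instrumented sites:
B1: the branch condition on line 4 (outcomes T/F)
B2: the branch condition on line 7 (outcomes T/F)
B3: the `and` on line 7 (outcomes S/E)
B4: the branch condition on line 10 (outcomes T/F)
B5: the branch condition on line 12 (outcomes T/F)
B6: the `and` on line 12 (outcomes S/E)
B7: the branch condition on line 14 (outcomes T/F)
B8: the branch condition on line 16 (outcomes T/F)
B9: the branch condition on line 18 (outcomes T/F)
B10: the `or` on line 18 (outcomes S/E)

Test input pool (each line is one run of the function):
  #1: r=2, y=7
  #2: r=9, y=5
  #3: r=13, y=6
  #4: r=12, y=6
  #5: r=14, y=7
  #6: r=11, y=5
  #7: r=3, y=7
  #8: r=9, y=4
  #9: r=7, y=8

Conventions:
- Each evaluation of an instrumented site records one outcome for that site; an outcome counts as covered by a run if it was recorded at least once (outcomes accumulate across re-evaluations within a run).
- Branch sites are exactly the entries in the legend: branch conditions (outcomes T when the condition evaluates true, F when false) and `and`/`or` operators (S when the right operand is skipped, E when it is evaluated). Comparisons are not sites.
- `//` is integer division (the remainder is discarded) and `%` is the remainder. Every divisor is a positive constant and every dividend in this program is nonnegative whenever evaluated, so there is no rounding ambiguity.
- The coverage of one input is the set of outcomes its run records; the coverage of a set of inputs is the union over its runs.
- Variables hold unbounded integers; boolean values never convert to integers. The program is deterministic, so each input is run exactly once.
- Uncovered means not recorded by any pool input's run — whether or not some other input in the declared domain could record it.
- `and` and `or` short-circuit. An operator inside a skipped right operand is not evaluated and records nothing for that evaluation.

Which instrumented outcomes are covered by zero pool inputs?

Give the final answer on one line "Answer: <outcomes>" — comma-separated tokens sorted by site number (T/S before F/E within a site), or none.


test 1 (r=2, y=7) fires B1->F, B3->S, B2->F, B6->E, B5->T, B7->F, B10->E, B9->T; hits B1=F, B2=F, B3=S, B5=T, B6=E, B7=F, B9=T, B10=E
test 2 (r=9, y=5) fires B1->F, B3->S, B2->F, B6->S, B5->F, B7->F, B10->E, B9->T; hits B1=F, B2=F, B3=S, B5=F, B6=S, B7=F, B9=T, B10=E
test 3 (r=13, y=6) fires B1->F, B3->S, B2->F, B6->S, B5->F, B7->F, B10->E, B9->F; hits B1=F, B2=F, B3=S, B5=F, B6=S, B7=F, B9=F, B10=E
test 4 (r=12, y=6) fires B1->F, B3->S, B2->F, B6->S, B5->F, B7->F, B10->E, B9->F; hits B1=F, B2=F, B3=S, B5=F, B6=S, B7=F, B9=F, B10=E
test 5 (r=14, y=7) fires B1->F, B3->E, B2->T, B4->T, B7->F, B10->E, B9->F; hits B1=F, B2=T, B3=E, B4=T, B7=F, B9=F, B10=E
test 6 (r=11, y=5) fires B1->F, B3->S, B2->F, B6->S, B5->F, B7->F, B10->E, B9->F; hits B1=F, B2=F, B3=S, B5=F, B6=S, B7=F, B9=F, B10=E
test 7 (r=3, y=7) fires B1->F, B3->S, B2->F, B6->E, B5->T, B7->F, B10->E, B9->T; hits B1=F, B2=F, B3=S, B5=T, B6=E, B7=F, B9=T, B10=E
test 8 (r=9, y=4) fires B1->F, B3->S, B2->F, B6->S, B5->F, B7->F, B10->E, B9->T; hits B1=F, B2=F, B3=S, B5=F, B6=S, B7=F, B9=T, B10=E
test 9 (r=7, y=8) fires B1->F, B3->S, B2->F, B6->S, B5->F, B7->F, B10->S, B9->T; hits B1=F, B2=F, B3=S, B5=F, B6=S, B7=F, B9=T, B10=S
union over the pool: B1=F, B2=T, B2=F, B3=S, B3=E, B4=T, B5=T, B5=F, B6=S, B6=E, B7=F, B9=T, B9=F, B10=S, B10=E
uncovered (5 of 20): B1=T, B4=F, B7=T, B8=T, B8=F
Answer: B1=T, B4=F, B7=T, B8=T, B8=F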